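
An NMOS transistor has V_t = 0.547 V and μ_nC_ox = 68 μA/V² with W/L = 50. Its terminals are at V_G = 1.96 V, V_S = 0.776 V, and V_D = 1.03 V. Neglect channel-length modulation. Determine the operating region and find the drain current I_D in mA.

Triode; I_D = 0.440 mA

V_GS = V_G − V_S = 1.96 − 0.776 = 1.18 V; V_DS = V_D − V_S = 1.03 − 0.776 = 0.254 V.
k_n = μ_nC_ox · (W/L) = 3.4 mA/V².
V_ov = V_GS − V_t = 1.18 − 0.547 = 0.637 V.
Since V_DS = 0.254 V < V_ov = 0.637 V, the device is in the triode region.
I_D = k_n [V_ov · V_DS − ½ V_DS²] = 3.4 × [0.637 × 0.254 − 0.5 × 0.254²] = 0.44 mA.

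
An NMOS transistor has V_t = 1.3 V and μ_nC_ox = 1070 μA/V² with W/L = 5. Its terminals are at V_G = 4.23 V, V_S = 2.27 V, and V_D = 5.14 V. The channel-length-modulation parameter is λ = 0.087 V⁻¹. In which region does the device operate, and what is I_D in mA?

V_GS = V_G − V_S = 4.23 − 2.27 = 1.96 V; V_DS = V_D − V_S = 5.14 − 2.27 = 2.87 V.
k_n = μ_nC_ox · (W/L) = 5.35 mA/V².
V_ov = V_GS − V_t = 1.96 − 1.3 = 0.66 V.
Since V_DS = 2.87 V ≥ V_ov = 0.66 V, the device is in saturation.
I_D = ½ k_n V_ov² (1 + λ V_DS) = 0.5 × 5.35 × 0.66² × (1 + 0.087 × 2.87) = 1.46 mA.

Saturation; I_D = 1.46 mA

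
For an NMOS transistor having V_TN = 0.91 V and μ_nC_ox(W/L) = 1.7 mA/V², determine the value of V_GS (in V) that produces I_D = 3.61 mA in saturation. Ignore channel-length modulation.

V_GS = 2.97 V

In saturation I_D = ½ k_n (V_GS − V_TN)², so V_GS − V_TN = √(2 I_D / k_n) = √(2 × 3.61 / 1.7) = 2.06 V.
V_GS = 0.91 + 2.06 = 2.97 V.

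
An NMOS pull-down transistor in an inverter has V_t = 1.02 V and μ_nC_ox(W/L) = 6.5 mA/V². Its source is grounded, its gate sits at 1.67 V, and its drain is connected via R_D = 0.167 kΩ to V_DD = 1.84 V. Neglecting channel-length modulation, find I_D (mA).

V_GS = V_G = 1.67 V, so V_ov = 1.67 − 1.02 = 0.65 V.
Assume saturation: I_D = ½ k_n V_ov² = 0.5 × 6.5 × 0.65² = 1.37 mA, giving V_DS = V_DD − I_D R_D = 1.84 − 1.37 × 0.167 = 1.61 V.
V_DS = 1.61 V ≥ V_ov = 0.65 V, confirming saturation.

I_D = 1.37 mA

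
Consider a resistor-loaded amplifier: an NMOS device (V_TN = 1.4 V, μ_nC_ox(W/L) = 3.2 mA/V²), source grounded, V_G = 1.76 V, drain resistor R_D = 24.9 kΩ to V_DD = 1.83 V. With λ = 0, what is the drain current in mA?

V_GS = V_G = 1.76 V, so V_ov = 1.76 − 1.4 = 0.36 V.
Assume saturation: I_D = ½ k_n V_ov² = 0.5 × 3.2 × 0.36² = 0.207 mA, giving V_DS = V_DD − I_D R_D = 1.83 − 0.207 × 24.9 = -3.33 V.
But -3.33 V < V_ov = 0.36 V, so the device is actually in triode.
In triode I_D = k_n[V_ov V_DS − ½ V_DS²] and I_D = (V_DD − V_DS)/R_D. Equating: 39.8 V_DS² − 29.68 V_DS + 1.83 = 0, giving V_DS = 0.0678 V (the root below V_ov).
I_D = (1.83 − 0.0678) / 24.9 = 0.0708 mA.

I_D = 0.0708 mA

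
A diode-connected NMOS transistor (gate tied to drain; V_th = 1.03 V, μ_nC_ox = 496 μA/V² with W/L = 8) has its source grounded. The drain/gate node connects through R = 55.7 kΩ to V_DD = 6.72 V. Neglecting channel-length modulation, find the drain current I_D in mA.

With gate tied to drain, V_GS = V_DS ≥ V_GS − V_th, so the device is in saturation.
k_n = μ_nC_ox · (W/L) = 3.968 mA/V².
KCL at the drain: ½ k_n (V_GS − V_th)² = (V_DD − V_GS)/R.
Let x = V_GS − 1.03. Then 111 x² + x − 5.69 = 0, giving x = 0.222 V (positive root), so V_GS = 1.25 V.
I_D = (V_DD − V_GS)/R = (6.72 − 1.25) / 55.7 = 0.0982 mA.

I_D = 0.0982 mA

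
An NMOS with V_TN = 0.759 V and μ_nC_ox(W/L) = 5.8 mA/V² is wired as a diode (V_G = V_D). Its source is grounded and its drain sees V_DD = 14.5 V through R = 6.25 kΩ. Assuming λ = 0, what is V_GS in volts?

With gate tied to drain, V_GS = V_DS ≥ V_GS − V_TN, so the device is in saturation.
KCL at the drain: ½ k_n (V_GS − V_TN)² = (V_DD − V_GS)/R.
Let x = V_GS − 0.759. Then 18.1 x² + x − 13.74 = 0, giving x = 0.844 V (positive root), so V_GS = 1.6 V.
I_D = (V_DD − V_GS)/R = (14.5 − 1.6) / 6.25 = 2.06 mA.

V_GS = 1.60 V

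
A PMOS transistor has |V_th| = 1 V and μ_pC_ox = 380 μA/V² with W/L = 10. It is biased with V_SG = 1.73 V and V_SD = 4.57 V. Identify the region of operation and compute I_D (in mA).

Saturation; I_D = 1.01 mA

k_p = μ_pC_ox · (W/L) = 3.8 mA/V².
V_ov = V_SG − |V_th| = 1.73 − 1 = 0.73 V.
Since V_SD = 4.57 V ≥ V_ov = 0.73 V, the device is in saturation.
I_D = ½ k_p V_ov² = 0.5 × 3.8 × 0.73² = 1.01 mA.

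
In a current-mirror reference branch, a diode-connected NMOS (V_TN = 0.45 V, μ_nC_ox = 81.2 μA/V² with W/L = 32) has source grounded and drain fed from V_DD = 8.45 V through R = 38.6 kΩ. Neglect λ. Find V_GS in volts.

With gate tied to drain, V_GS = V_DS ≥ V_GS − V_TN, so the device is in saturation.
k_n = μ_nC_ox · (W/L) = 2.598 mA/V².
KCL at the drain: ½ k_n (V_GS − V_TN)² = (V_DD − V_GS)/R.
Let x = V_GS − 0.45. Then 50.1 x² + x − 8 = 0, giving x = 0.39 V (positive root), so V_GS = 0.84 V.
I_D = (V_DD − V_GS)/R = (8.45 − 0.84) / 38.6 = 0.197 mA.

V_GS = 0.840 V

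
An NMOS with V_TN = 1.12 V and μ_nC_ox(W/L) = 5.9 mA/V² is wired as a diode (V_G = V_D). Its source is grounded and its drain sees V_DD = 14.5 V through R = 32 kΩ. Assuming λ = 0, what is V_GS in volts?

With gate tied to drain, V_GS = V_DS ≥ V_GS − V_TN, so the device is in saturation.
KCL at the drain: ½ k_n (V_GS − V_TN)² = (V_DD − V_GS)/R.
Let x = V_GS − 1.12. Then 94.4 x² + x − 13.38 = 0, giving x = 0.371 V (positive root), so V_GS = 1.49 V.
I_D = (V_DD − V_GS)/R = (14.5 − 1.49) / 32 = 0.407 mA.

V_GS = 1.49 V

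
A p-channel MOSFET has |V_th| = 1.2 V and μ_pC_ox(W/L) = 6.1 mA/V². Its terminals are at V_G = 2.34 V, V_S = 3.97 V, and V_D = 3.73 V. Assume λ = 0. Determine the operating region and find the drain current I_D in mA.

Triode; I_D = 0.454 mA

V_SG = V_S − V_G = 3.97 − 2.34 = 1.63 V; V_SD = V_S − V_D = 3.97 − 3.73 = 0.24 V.
V_ov = V_SG − |V_th| = 1.63 − 1.2 = 0.43 V.
Since V_SD = 0.24 V < V_ov = 0.43 V, the device is in the triode region.
I_D = k_p [V_ov · V_SD − ½ V_SD²] = 6.1 × [0.43 × 0.24 − 0.5 × 0.24²] = 0.454 mA.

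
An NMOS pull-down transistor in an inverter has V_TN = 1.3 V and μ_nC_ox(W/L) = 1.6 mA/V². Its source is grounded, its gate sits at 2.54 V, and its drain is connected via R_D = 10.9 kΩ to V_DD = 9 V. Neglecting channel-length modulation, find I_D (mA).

V_GS = V_G = 2.54 V, so V_ov = 2.54 − 1.3 = 1.24 V.
Assume saturation: I_D = ½ k_n V_ov² = 0.5 × 1.6 × 1.24² = 1.23 mA, giving V_DS = V_DD − I_D R_D = 9 − 1.23 × 10.9 = -4.41 V.
But -4.41 V < V_ov = 1.24 V, so the device is actually in triode.
In triode I_D = k_n[V_ov V_DS − ½ V_DS²] and I_D = (V_DD − V_DS)/R_D. Equating: 8.72 V_DS² − 22.63 V_DS + 9 = 0, giving V_DS = 0.491 V (the root below V_ov).
I_D = (9 − 0.491) / 10.9 = 0.781 mA.

I_D = 0.781 mA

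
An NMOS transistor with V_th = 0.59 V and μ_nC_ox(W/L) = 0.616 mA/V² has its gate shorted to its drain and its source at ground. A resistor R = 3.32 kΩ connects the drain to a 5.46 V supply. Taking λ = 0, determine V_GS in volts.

V_GS = 2.34 V

With gate tied to drain, V_GS = V_DS ≥ V_GS − V_th, so the device is in saturation.
KCL at the drain: ½ k_n (V_GS − V_th)² = (V_DD − V_GS)/R.
Let x = V_GS − 0.59. Then 1.02 x² + x − 4.87 = 0, giving x = 1.75 V (positive root), so V_GS = 2.34 V.
I_D = (V_DD − V_GS)/R = (5.46 − 2.34) / 3.32 = 0.941 mA.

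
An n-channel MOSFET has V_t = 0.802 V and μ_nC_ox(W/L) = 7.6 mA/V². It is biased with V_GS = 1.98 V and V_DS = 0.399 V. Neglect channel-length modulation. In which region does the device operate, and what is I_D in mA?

Triode; I_D = 2.97 mA

V_ov = V_GS − V_t = 1.98 − 0.802 = 1.18 V.
Since V_DS = 0.399 V < V_ov = 1.18 V, the device is in the triode region.
I_D = k_n [V_ov · V_DS − ½ V_DS²] = 7.6 × [1.18 × 0.399 − 0.5 × 0.399²] = 2.97 mA.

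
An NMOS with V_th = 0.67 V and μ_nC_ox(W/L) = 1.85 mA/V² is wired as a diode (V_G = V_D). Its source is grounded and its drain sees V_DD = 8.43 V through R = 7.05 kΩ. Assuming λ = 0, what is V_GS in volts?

V_GS = 1.69 V

With gate tied to drain, V_GS = V_DS ≥ V_GS − V_th, so the device is in saturation.
KCL at the drain: ½ k_n (V_GS − V_th)² = (V_DD − V_GS)/R.
Let x = V_GS − 0.67. Then 6.52 x² + x − 7.76 = 0, giving x = 1.02 V (positive root), so V_GS = 1.69 V.
I_D = (V_DD − V_GS)/R = (8.43 − 1.69) / 7.05 = 0.956 mA.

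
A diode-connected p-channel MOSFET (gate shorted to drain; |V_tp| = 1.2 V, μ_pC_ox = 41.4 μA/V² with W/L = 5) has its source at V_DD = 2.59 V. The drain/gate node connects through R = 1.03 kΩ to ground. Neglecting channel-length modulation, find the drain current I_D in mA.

I_D = 0.156 mA

With gate tied to drain, V_SG = V_SD ≥ V_SG − |V_tp|, so the device is in saturation.
k_p = μ_pC_ox · (W/L) = 0.207 mA/V².
KCL at the drain: ½ k_p (V_SG − |V_tp|)² = (V_DD − V_SG)/R.
Let x = V_SG − 1.2. Then 0.107 x² + x − 1.39 = 0, giving x = 1.23 V (positive root), so V_SG = 2.43 V.
I_D = (V_DD − V_SG)/R = (2.59 − 2.43) / 1.03 = 0.156 mA.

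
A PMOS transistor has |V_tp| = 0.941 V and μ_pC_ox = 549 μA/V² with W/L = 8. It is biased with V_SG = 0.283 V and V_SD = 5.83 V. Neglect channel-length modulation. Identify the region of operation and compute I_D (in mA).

Cutoff; I_D = 0 mA

V_SG = 0.283 V < |V_tp| = 0.941 V, so the transistor is in cutoff.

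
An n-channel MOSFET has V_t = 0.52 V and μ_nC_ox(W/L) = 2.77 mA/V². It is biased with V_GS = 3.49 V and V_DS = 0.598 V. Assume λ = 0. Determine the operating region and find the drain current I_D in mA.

V_ov = V_GS − V_t = 3.49 − 0.52 = 2.97 V.
Since V_DS = 0.598 V < V_ov = 2.97 V, the device is in the triode region.
I_D = k_n [V_ov · V_DS − ½ V_DS²] = 2.77 × [2.97 × 0.598 − 0.5 × 0.598²] = 4.42 mA.

Triode; I_D = 4.42 mA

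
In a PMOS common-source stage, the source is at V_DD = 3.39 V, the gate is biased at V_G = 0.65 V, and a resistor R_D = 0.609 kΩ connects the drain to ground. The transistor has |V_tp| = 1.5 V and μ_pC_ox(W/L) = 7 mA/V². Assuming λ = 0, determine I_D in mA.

V_SG = V_DD − V_G = 3.39 − 0.65 = 2.74 V, so V_ov = 2.74 − 1.5 = 1.24 V.
Assume saturation: I_D = ½ k_p V_ov² = 0.5 × 7 × 1.24² = 5.38 mA, giving V_SD = V_DD − I_D R_D = 3.39 − 5.38 × 0.609 = 0.113 V.
But 0.113 V < V_ov = 1.24 V, so the device is actually in triode.
In triode I_D = k_p[V_ov V_SD − ½ V_SD²] and I_D = (V_DD − V_SD)/R_D. Equating: 2.13 V_SD² − 6.286 V_SD + 3.39 = 0, giving V_SD = 0.71 V (the root below V_ov).
I_D = (3.39 − 0.71) / 0.609 = 4.4 mA.

I_D = 4.40 mA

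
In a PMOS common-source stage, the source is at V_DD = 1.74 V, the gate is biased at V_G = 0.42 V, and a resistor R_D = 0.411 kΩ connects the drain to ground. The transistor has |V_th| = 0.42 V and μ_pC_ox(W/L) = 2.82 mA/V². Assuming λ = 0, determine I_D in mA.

V_SG = V_DD − V_G = 1.74 − 0.42 = 1.32 V, so V_ov = 1.32 − 0.42 = 0.9 V.
Assume saturation: I_D = ½ k_p V_ov² = 0.5 × 2.82 × 0.9² = 1.14 mA, giving V_SD = V_DD − I_D R_D = 1.74 − 1.14 × 0.411 = 1.27 V.
V_SD = 1.27 V ≥ V_ov = 0.9 V, confirming saturation.

I_D = 1.14 mA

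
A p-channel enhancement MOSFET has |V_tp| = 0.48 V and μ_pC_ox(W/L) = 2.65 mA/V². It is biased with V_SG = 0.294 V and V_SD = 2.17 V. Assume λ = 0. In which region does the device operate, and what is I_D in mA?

V_SG = 0.294 V < |V_tp| = 0.48 V, so the transistor is in cutoff.

Cutoff; I_D = 0 mA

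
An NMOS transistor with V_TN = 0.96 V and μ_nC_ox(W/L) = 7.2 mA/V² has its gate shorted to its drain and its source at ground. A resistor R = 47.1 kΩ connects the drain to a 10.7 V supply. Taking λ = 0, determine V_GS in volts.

V_GS = 1.20 V

With gate tied to drain, V_GS = V_DS ≥ V_GS − V_TN, so the device is in saturation.
KCL at the drain: ½ k_n (V_GS − V_TN)² = (V_DD − V_GS)/R.
Let x = V_GS − 0.96. Then 170 x² + x − 9.74 = 0, giving x = 0.237 V (positive root), so V_GS = 1.2 V.
I_D = (V_DD − V_GS)/R = (10.7 − 1.2) / 47.1 = 0.202 mA.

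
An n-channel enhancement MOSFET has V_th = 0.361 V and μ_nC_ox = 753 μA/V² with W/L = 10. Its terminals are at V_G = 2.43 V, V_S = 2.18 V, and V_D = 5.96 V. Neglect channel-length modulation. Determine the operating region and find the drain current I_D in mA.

Cutoff; I_D = 0 mA

V_GS = V_G − V_S = 2.43 − 2.18 = 0.25 V; V_DS = V_D − V_S = 5.96 − 2.18 = 3.78 V.
V_GS = 0.25 V < V_th = 0.361 V, so the transistor is in cutoff.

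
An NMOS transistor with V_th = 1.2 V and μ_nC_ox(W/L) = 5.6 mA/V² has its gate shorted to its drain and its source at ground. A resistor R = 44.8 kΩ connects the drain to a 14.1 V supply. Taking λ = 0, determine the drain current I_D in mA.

With gate tied to drain, V_GS = V_DS ≥ V_GS − V_th, so the device is in saturation.
KCL at the drain: ½ k_n (V_GS − V_th)² = (V_DD − V_GS)/R.
Let x = V_GS − 1.2. Then 125 x² + x − 12.9 = 0, giving x = 0.317 V (positive root), so V_GS = 1.52 V.
I_D = (V_DD − V_GS)/R = (14.1 − 1.52) / 44.8 = 0.281 mA.

I_D = 0.281 mA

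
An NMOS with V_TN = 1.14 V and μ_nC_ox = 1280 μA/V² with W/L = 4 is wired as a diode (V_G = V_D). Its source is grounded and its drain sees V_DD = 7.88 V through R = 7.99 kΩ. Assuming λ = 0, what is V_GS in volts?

With gate tied to drain, V_GS = V_DS ≥ V_GS − V_TN, so the device is in saturation.
k_n = μ_nC_ox · (W/L) = 5.12 mA/V².
KCL at the drain: ½ k_n (V_GS − V_TN)² = (V_DD − V_GS)/R.
Let x = V_GS − 1.14. Then 20.5 x² + x − 6.74 = 0, giving x = 0.55 V (positive root), so V_GS = 1.69 V.
I_D = (V_DD − V_GS)/R = (7.88 − 1.69) / 7.99 = 0.775 mA.

V_GS = 1.69 V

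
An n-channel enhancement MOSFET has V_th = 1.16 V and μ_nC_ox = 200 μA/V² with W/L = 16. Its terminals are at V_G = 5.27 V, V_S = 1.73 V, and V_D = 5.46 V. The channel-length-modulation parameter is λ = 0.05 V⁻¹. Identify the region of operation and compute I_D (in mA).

Saturation; I_D = 10.8 mA

V_GS = V_G − V_S = 5.27 − 1.73 = 3.54 V; V_DS = V_D − V_S = 5.46 − 1.73 = 3.73 V.
k_n = μ_nC_ox · (W/L) = 3.2 mA/V².
V_ov = V_GS − V_th = 3.54 − 1.16 = 2.38 V.
Since V_DS = 3.73 V ≥ V_ov = 2.38 V, the device is in saturation.
I_D = ½ k_n V_ov² (1 + λ V_DS) = 0.5 × 3.2 × 2.38² × (1 + 0.05 × 3.73) = 10.8 mA.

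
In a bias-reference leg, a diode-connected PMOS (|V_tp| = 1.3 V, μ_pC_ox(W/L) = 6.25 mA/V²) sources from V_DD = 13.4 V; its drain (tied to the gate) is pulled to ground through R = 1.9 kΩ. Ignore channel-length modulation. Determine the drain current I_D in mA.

I_D = 5.66 mA

With gate tied to drain, V_SG = V_SD ≥ V_SG − |V_tp|, so the device is in saturation.
KCL at the drain: ½ k_p (V_SG − |V_tp|)² = (V_DD − V_SG)/R.
Let x = V_SG − 1.3. Then 5.94 x² + x − 12.1 = 0, giving x = 1.35 V (positive root), so V_SG = 2.65 V.
I_D = (V_DD − V_SG)/R = (13.4 − 2.65) / 1.9 = 5.66 mA.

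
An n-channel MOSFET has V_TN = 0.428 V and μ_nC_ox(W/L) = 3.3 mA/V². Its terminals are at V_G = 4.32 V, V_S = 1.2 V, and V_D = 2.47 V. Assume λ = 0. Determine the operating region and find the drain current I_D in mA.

V_GS = V_G − V_S = 4.32 − 1.2 = 3.12 V; V_DS = V_D − V_S = 2.47 − 1.2 = 1.27 V.
V_ov = V_GS − V_TN = 3.12 − 0.428 = 2.69 V.
Since V_DS = 1.27 V < V_ov = 2.69 V, the device is in the triode region.
I_D = k_n [V_ov · V_DS − ½ V_DS²] = 3.3 × [2.69 × 1.27 − 0.5 × 1.27²] = 8.62 mA.

Triode; I_D = 8.62 mA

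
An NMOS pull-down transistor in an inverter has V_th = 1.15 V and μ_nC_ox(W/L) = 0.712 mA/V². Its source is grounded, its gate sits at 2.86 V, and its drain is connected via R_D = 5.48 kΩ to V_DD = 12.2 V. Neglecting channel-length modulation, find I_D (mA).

I_D = 1.04 mA

V_GS = V_G = 2.86 V, so V_ov = 2.86 − 1.15 = 1.71 V.
Assume saturation: I_D = ½ k_n V_ov² = 0.5 × 0.712 × 1.71² = 1.04 mA, giving V_DS = V_DD − I_D R_D = 12.2 − 1.04 × 5.48 = 6.5 V.
V_DS = 6.5 V ≥ V_ov = 1.71 V, confirming saturation.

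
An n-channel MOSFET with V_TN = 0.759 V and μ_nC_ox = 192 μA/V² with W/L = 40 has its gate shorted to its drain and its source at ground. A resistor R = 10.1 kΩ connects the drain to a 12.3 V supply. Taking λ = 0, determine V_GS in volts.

V_GS = 1.29 V

With gate tied to drain, V_GS = V_DS ≥ V_GS − V_TN, so the device is in saturation.
k_n = μ_nC_ox · (W/L) = 7.68 mA/V².
KCL at the drain: ½ k_n (V_GS − V_TN)² = (V_DD − V_GS)/R.
Let x = V_GS − 0.759. Then 38.8 x² + x − 11.54 = 0, giving x = 0.533 V (positive root), so V_GS = 1.29 V.
I_D = (V_DD − V_GS)/R = (12.3 − 1.29) / 10.1 = 1.09 mA.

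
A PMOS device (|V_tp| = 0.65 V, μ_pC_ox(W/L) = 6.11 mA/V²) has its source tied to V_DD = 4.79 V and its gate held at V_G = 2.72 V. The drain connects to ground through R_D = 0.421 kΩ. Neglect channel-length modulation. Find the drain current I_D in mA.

V_SG = V_DD − V_G = 4.79 − 2.72 = 2.07 V, so V_ov = 2.07 − 0.65 = 1.42 V.
Assume saturation: I_D = ½ k_p V_ov² = 0.5 × 6.11 × 1.42² = 6.16 mA, giving V_SD = V_DD − I_D R_D = 4.79 − 6.16 × 0.421 = 2.2 V.
V_SD = 2.2 V ≥ V_ov = 1.42 V, confirming saturation.

I_D = 6.16 mA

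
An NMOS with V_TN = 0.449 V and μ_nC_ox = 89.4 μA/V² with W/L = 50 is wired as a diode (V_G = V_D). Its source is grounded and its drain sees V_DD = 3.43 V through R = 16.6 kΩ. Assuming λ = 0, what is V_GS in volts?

V_GS = 0.719 V

With gate tied to drain, V_GS = V_DS ≥ V_GS − V_TN, so the device is in saturation.
k_n = μ_nC_ox · (W/L) = 4.47 mA/V².
KCL at the drain: ½ k_n (V_GS − V_TN)² = (V_DD − V_GS)/R.
Let x = V_GS − 0.449. Then 37.1 x² + x − 2.981 = 0, giving x = 0.27 V (positive root), so V_GS = 0.719 V.
I_D = (V_DD − V_GS)/R = (3.43 − 0.719) / 16.6 = 0.163 mA.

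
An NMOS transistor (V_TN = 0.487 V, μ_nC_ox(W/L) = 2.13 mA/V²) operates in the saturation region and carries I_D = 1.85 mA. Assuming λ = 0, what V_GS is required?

In saturation I_D = ½ k_n (V_GS − V_TN)², so V_GS − V_TN = √(2 I_D / k_n) = √(2 × 1.85 / 2.13) = 1.32 V.
V_GS = 0.487 + 1.32 = 1.8 V.

V_GS = 1.80 V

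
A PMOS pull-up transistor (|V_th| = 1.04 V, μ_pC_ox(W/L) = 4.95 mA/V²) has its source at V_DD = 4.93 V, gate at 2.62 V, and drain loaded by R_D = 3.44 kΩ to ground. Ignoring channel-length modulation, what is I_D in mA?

V_SG = V_DD − V_G = 4.93 − 2.62 = 2.31 V, so V_ov = 2.31 − 1.04 = 1.27 V.
Assume saturation: I_D = ½ k_p V_ov² = 0.5 × 4.95 × 1.27² = 3.99 mA, giving V_SD = V_DD − I_D R_D = 4.93 − 3.99 × 3.44 = -8.8 V.
But -8.8 V < V_ov = 1.27 V, so the device is actually in triode.
In triode I_D = k_p[V_ov V_SD − ½ V_SD²] and I_D = (V_DD − V_SD)/R_D. Equating: 8.51 V_SD² − 22.63 V_SD + 4.93 = 0, giving V_SD = 0.239 V (the root below V_ov).
I_D = (4.93 − 0.239) / 3.44 = 1.36 mA.

I_D = 1.36 mA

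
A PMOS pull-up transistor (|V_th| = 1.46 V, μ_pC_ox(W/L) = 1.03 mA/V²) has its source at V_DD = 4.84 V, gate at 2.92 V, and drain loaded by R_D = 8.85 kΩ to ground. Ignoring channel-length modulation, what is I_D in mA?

V_SG = V_DD − V_G = 4.84 − 2.92 = 1.92 V, so V_ov = 1.92 − 1.46 = 0.46 V.
Assume saturation: I_D = ½ k_p V_ov² = 0.5 × 1.03 × 0.46² = 0.109 mA, giving V_SD = V_DD − I_D R_D = 4.84 − 0.109 × 8.85 = 3.88 V.
V_SD = 3.88 V ≥ V_ov = 0.46 V, confirming saturation.

I_D = 0.109 mA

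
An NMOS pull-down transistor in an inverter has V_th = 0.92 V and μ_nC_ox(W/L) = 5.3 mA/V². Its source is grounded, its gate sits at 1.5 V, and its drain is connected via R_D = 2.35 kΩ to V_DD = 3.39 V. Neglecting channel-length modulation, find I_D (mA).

V_GS = V_G = 1.5 V, so V_ov = 1.5 − 0.92 = 0.58 V.
Assume saturation: I_D = ½ k_n V_ov² = 0.5 × 5.3 × 0.58² = 0.891 mA, giving V_DS = V_DD − I_D R_D = 3.39 − 0.891 × 2.35 = 1.3 V.
V_DS = 1.3 V ≥ V_ov = 0.58 V, confirming saturation.

I_D = 0.891 mA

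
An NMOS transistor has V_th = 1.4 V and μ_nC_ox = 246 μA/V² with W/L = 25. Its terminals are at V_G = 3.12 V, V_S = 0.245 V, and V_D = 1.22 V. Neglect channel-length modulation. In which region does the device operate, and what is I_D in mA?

Triode; I_D = 5.92 mA

V_GS = V_G − V_S = 3.12 − 0.245 = 2.88 V; V_DS = V_D − V_S = 1.22 − 0.245 = 0.975 V.
k_n = μ_nC_ox · (W/L) = 6.15 mA/V².
V_ov = V_GS − V_th = 2.88 − 1.4 = 1.48 V.
Since V_DS = 0.975 V < V_ov = 1.48 V, the device is in the triode region.
I_D = k_n [V_ov · V_DS − ½ V_DS²] = 6.15 × [1.48 × 0.975 − 0.5 × 0.975²] = 5.92 mA.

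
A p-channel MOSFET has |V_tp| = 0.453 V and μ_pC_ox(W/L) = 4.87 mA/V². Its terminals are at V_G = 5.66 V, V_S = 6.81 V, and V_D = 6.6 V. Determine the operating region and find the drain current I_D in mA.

V_SG = V_S − V_G = 6.81 − 5.66 = 1.15 V; V_SD = V_S − V_D = 6.81 − 6.6 = 0.21 V.
V_ov = V_SG − |V_tp| = 1.15 − 0.453 = 0.697 V.
Since V_SD = 0.21 V < V_ov = 0.697 V, the device is in the triode region.
I_D = k_p [V_ov · V_SD − ½ V_SD²] = 4.87 × [0.697 × 0.21 − 0.5 × 0.21²] = 0.605 mA.

Triode; I_D = 0.605 mA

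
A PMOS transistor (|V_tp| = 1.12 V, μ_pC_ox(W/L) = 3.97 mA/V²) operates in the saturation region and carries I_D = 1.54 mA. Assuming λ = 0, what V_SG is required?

In saturation I_D = ½ k_p (V_SG − |V_tp|)², so V_SG − |V_tp| = √(2 I_D / k_p) = √(2 × 1.54 / 3.97) = 0.881 V.
V_SG = 1.12 + 0.881 = 2 V.

V_SG = 2.00 V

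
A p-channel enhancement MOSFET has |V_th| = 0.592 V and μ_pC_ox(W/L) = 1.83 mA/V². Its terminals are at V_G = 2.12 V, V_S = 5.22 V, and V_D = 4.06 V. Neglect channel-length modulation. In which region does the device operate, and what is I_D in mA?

Triode; I_D = 4.09 mA

V_SG = V_S − V_G = 5.22 − 2.12 = 3.1 V; V_SD = V_S − V_D = 5.22 − 4.06 = 1.16 V.
V_ov = V_SG − |V_th| = 3.1 − 0.592 = 2.51 V.
Since V_SD = 1.16 V < V_ov = 2.51 V, the device is in the triode region.
I_D = k_p [V_ov · V_SD − ½ V_SD²] = 1.83 × [2.51 × 1.16 − 0.5 × 1.16²] = 4.09 mA.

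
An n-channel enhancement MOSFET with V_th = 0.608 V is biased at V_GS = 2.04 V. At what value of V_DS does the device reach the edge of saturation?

The boundary between triode and saturation is V_DS = V_GS − V_th = V_ov.
V_ov = 2.04 − 0.608 = 1.43 V.

V_DS,sat = 1.43 V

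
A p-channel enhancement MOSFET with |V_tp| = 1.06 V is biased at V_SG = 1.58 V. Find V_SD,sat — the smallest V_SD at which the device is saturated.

V_SD,sat = 0.520 V

The boundary between triode and saturation is V_SD = V_SG − |V_tp| = V_ov.
V_ov = 1.58 − 1.06 = 0.52 V.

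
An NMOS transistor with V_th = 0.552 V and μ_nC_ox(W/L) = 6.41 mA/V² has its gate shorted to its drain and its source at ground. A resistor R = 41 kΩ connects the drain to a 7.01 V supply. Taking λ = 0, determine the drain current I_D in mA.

I_D = 0.152 mA

With gate tied to drain, V_GS = V_DS ≥ V_GS − V_th, so the device is in saturation.
KCL at the drain: ½ k_n (V_GS − V_th)² = (V_DD − V_GS)/R.
Let x = V_GS − 0.552. Then 131 x² + x − 6.458 = 0, giving x = 0.218 V (positive root), so V_GS = 0.77 V.
I_D = (V_DD − V_GS)/R = (7.01 − 0.77) / 41 = 0.152 mA.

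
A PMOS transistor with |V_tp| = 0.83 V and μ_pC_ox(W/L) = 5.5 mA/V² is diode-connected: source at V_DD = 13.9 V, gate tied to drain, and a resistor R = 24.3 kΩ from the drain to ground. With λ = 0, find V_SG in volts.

V_SG = 1.26 V

With gate tied to drain, V_SG = V_SD ≥ V_SG − |V_tp|, so the device is in saturation.
KCL at the drain: ½ k_p (V_SG − |V_tp|)² = (V_DD − V_SG)/R.
Let x = V_SG − 0.83. Then 66.8 x² + x − 13.07 = 0, giving x = 0.435 V (positive root), so V_SG = 1.26 V.
I_D = (V_DD − V_SG)/R = (13.9 − 1.26) / 24.3 = 0.52 mA.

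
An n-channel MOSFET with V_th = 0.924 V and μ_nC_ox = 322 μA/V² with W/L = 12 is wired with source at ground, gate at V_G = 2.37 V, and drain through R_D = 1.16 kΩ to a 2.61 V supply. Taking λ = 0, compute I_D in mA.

V_GS = V_G = 2.37 V, so V_ov = 2.37 − 0.924 = 1.45 V.
k_n = μ_nC_ox · (W/L) = 3.864 mA/V².
Assume saturation: I_D = ½ k_n V_ov² = 0.5 × 3.864 × 1.45² = 4.04 mA, giving V_DS = V_DD − I_D R_D = 2.61 − 4.04 × 1.16 = -2.08 V.
But -2.08 V < V_ov = 1.45 V, so the device is actually in triode.
In triode I_D = k_n[V_ov V_DS − ½ V_DS²] and I_D = (V_DD − V_DS)/R_D. Equating: 2.24 V_DS² − 7.481 V_DS + 2.61 = 0, giving V_DS = 0.396 V (the root below V_ov).
I_D = (2.61 − 0.396) / 1.16 = 1.91 mA.

I_D = 1.91 mA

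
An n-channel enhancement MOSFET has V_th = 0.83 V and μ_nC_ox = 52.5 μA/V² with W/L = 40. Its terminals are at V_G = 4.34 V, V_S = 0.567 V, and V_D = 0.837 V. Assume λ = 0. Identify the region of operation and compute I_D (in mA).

V_GS = V_G − V_S = 4.34 − 0.567 = 3.77 V; V_DS = V_D − V_S = 0.837 − 0.567 = 0.27 V.
k_n = μ_nC_ox · (W/L) = 2.1 mA/V².
V_ov = V_GS − V_th = 3.77 − 0.83 = 2.94 V.
Since V_DS = 0.27 V < V_ov = 2.94 V, the device is in the triode region.
I_D = k_n [V_ov · V_DS − ½ V_DS²] = 2.1 × [2.94 × 0.27 − 0.5 × 0.27²] = 1.59 mA.

Triode; I_D = 1.59 mA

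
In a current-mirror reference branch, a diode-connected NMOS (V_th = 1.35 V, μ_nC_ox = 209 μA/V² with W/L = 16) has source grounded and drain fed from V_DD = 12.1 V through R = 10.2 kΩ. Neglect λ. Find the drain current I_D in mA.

I_D = 0.979 mA

With gate tied to drain, V_GS = V_DS ≥ V_GS − V_th, so the device is in saturation.
k_n = μ_nC_ox · (W/L) = 3.344 mA/V².
KCL at the drain: ½ k_n (V_GS − V_th)² = (V_DD − V_GS)/R.
Let x = V_GS − 1.35. Then 17.1 x² + x − 10.75 = 0, giving x = 0.765 V (positive root), so V_GS = 2.12 V.
I_D = (V_DD − V_GS)/R = (12.1 − 2.12) / 10.2 = 0.979 mA.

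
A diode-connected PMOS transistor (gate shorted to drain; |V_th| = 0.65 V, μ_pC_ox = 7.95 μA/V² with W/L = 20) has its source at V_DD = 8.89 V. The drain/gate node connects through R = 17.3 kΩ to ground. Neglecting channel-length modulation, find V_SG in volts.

With gate tied to drain, V_SG = V_SD ≥ V_SG − |V_th|, so the device is in saturation.
k_p = μ_pC_ox · (W/L) = 0.159 mA/V².
KCL at the drain: ½ k_p (V_SG − |V_th|)² = (V_DD − V_SG)/R.
Let x = V_SG − 0.65. Then 1.38 x² + x − 8.24 = 0, giving x = 2.11 V (positive root), so V_SG = 2.76 V.
I_D = (V_DD − V_SG)/R = (8.89 − 2.76) / 17.3 = 0.354 mA.

V_SG = 2.76 V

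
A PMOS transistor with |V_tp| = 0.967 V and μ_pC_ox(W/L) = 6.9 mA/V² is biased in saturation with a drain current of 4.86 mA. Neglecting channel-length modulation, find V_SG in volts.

V_SG = 2.15 V

In saturation I_D = ½ k_p (V_SG − |V_tp|)², so V_SG − |V_tp| = √(2 I_D / k_p) = √(2 × 4.86 / 6.9) = 1.19 V.
V_SG = 0.967 + 1.19 = 2.15 V.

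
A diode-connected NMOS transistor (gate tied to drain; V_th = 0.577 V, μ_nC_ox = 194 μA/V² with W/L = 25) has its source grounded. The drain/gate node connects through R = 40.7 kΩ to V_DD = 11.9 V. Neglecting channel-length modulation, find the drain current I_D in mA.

I_D = 0.270 mA

With gate tied to drain, V_GS = V_DS ≥ V_GS − V_th, so the device is in saturation.
k_n = μ_nC_ox · (W/L) = 4.85 mA/V².
KCL at the drain: ½ k_n (V_GS − V_th)² = (V_DD − V_GS)/R.
Let x = V_GS − 0.577. Then 98.7 x² + x − 11.32 = 0, giving x = 0.334 V (positive root), so V_GS = 0.911 V.
I_D = (V_DD − V_GS)/R = (11.9 − 0.911) / 40.7 = 0.27 mA.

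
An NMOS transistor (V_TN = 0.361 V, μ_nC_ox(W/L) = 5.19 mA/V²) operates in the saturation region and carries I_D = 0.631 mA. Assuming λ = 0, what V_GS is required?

In saturation I_D = ½ k_n (V_GS − V_TN)², so V_GS − V_TN = √(2 I_D / k_n) = √(2 × 0.631 / 5.19) = 0.493 V.
V_GS = 0.361 + 0.493 = 0.854 V.

V_GS = 0.854 V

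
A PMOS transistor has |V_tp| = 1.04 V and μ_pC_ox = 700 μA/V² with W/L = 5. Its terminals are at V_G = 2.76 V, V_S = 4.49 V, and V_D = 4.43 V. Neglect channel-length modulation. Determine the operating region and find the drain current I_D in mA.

V_SG = V_S − V_G = 4.49 − 2.76 = 1.73 V; V_SD = V_S − V_D = 4.49 − 4.43 = 0.06 V.
k_p = μ_pC_ox · (W/L) = 3.5 mA/V².
V_ov = V_SG − |V_tp| = 1.73 − 1.04 = 0.69 V.
Since V_SD = 0.06 V < V_ov = 0.69 V, the device is in the triode region.
I_D = k_p [V_ov · V_SD − ½ V_SD²] = 3.5 × [0.69 × 0.06 − 0.5 × 0.06²] = 0.139 mA.

Triode; I_D = 0.139 mA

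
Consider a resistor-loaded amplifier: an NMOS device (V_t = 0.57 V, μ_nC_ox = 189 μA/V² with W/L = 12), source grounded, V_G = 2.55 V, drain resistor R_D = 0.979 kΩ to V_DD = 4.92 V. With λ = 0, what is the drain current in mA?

V_GS = V_G = 2.55 V, so V_ov = 2.55 − 0.57 = 1.98 V.
k_n = μ_nC_ox · (W/L) = 2.268 mA/V².
Assume saturation: I_D = ½ k_n V_ov² = 0.5 × 2.268 × 1.98² = 4.45 mA, giving V_DS = V_DD − I_D R_D = 4.92 − 4.45 × 0.979 = 0.568 V.
But 0.568 V < V_ov = 1.98 V, so the device is actually in triode.
In triode I_D = k_n[V_ov V_DS − ½ V_DS²] and I_D = (V_DD − V_DS)/R_D. Equating: 1.11 V_DS² − 5.396 V_DS + 4.92 = 0, giving V_DS = 1.22 V (the root below V_ov).
I_D = (4.92 − 1.22) / 0.979 = 3.78 mA.

I_D = 3.78 mA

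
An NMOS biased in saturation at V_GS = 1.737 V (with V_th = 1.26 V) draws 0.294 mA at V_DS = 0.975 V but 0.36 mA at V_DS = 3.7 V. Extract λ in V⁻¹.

With V_GS fixed, I_D ∝ (1 + λ V_DS) in saturation, so I_D2/I_D1 = (1 + λ V_DS2)/(1 + λ V_DS1).
0.36/0.294 = 1.224 = (1 + 3.7 λ)/(1 + 0.975 λ).
Solving: λ (I_D1 V_DS2 − I_D2 V_DS1) = I_D2 − I_D1, so λ = (0.36 − 0.294) / (0.294 × 3.7 − 0.36 × 0.975) = 0.066 / 0.737 = 0.0896 V⁻¹.

λ = 0.0896 V⁻¹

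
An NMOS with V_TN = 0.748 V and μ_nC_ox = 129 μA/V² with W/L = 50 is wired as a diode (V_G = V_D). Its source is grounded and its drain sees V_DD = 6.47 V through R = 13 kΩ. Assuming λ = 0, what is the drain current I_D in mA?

I_D = 0.413 mA

With gate tied to drain, V_GS = V_DS ≥ V_GS − V_TN, so the device is in saturation.
k_n = μ_nC_ox · (W/L) = 6.45 mA/V².
KCL at the drain: ½ k_n (V_GS − V_TN)² = (V_DD − V_GS)/R.
Let x = V_GS − 0.748. Then 41.9 x² + x − 5.722 = 0, giving x = 0.358 V (positive root), so V_GS = 1.11 V.
I_D = (V_DD − V_GS)/R = (6.47 − 1.11) / 13 = 0.413 mA.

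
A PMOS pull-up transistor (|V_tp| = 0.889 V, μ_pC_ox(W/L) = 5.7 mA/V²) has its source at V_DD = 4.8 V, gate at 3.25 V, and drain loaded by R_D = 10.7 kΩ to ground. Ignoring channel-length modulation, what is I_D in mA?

I_D = 0.437 mA

V_SG = V_DD − V_G = 4.8 − 3.25 = 1.55 V, so V_ov = 1.55 − 0.889 = 0.661 V.
Assume saturation: I_D = ½ k_p V_ov² = 0.5 × 5.7 × 0.661² = 1.25 mA, giving V_SD = V_DD − I_D R_D = 4.8 − 1.25 × 10.7 = -8.52 V.
But -8.52 V < V_ov = 0.661 V, so the device is actually in triode.
In triode I_D = k_p[V_ov V_SD − ½ V_SD²] and I_D = (V_DD − V_SD)/R_D. Equating: 30.5 V_SD² − 41.31 V_SD + 4.8 = 0, giving V_SD = 0.128 V (the root below V_ov).
I_D = (4.8 − 0.128) / 10.7 = 0.437 mA.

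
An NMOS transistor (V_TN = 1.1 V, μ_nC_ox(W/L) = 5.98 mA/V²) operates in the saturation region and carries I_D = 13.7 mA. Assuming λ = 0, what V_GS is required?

In saturation I_D = ½ k_n (V_GS − V_TN)², so V_GS − V_TN = √(2 I_D / k_n) = √(2 × 13.7 / 5.98) = 2.14 V.
V_GS = 1.1 + 2.14 = 3.24 V.

V_GS = 3.24 V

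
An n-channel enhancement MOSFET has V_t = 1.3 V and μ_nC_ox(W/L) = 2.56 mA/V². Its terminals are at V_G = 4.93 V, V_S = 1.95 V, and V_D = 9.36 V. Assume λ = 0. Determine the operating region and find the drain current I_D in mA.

Saturation; I_D = 3.61 mA

V_GS = V_G − V_S = 4.93 − 1.95 = 2.98 V; V_DS = V_D − V_S = 9.36 − 1.95 = 7.41 V.
V_ov = V_GS − V_t = 2.98 − 1.3 = 1.68 V.
Since V_DS = 7.41 V ≥ V_ov = 1.68 V, the device is in saturation.
I_D = ½ k_n V_ov² = 0.5 × 2.56 × 1.68² = 3.61 mA.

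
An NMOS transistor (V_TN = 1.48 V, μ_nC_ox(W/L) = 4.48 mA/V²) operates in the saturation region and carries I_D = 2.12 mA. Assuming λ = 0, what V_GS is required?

In saturation I_D = ½ k_n (V_GS − V_TN)², so V_GS − V_TN = √(2 I_D / k_n) = √(2 × 2.12 / 4.48) = 0.973 V.
V_GS = 1.48 + 0.973 = 2.45 V.

V_GS = 2.45 V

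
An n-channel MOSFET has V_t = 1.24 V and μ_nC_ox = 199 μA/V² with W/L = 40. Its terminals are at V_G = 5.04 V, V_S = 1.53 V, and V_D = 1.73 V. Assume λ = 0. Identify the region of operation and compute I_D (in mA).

Triode; I_D = 3.45 mA

V_GS = V_G − V_S = 5.04 − 1.53 = 3.51 V; V_DS = V_D − V_S = 1.73 − 1.53 = 0.2 V.
k_n = μ_nC_ox · (W/L) = 7.96 mA/V².
V_ov = V_GS − V_t = 3.51 − 1.24 = 2.27 V.
Since V_DS = 0.2 V < V_ov = 2.27 V, the device is in the triode region.
I_D = k_n [V_ov · V_DS − ½ V_DS²] = 7.96 × [2.27 × 0.2 − 0.5 × 0.2²] = 3.45 mA.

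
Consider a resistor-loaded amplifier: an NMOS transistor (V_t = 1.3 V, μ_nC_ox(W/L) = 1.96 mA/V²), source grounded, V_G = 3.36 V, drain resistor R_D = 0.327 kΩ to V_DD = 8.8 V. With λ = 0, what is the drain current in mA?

I_D = 4.16 mA

V_GS = V_G = 3.36 V, so V_ov = 3.36 − 1.3 = 2.06 V.
Assume saturation: I_D = ½ k_n V_ov² = 0.5 × 1.96 × 2.06² = 4.16 mA, giving V_DS = V_DD − I_D R_D = 8.8 − 4.16 × 0.327 = 7.44 V.
V_DS = 7.44 V ≥ V_ov = 2.06 V, confirming saturation.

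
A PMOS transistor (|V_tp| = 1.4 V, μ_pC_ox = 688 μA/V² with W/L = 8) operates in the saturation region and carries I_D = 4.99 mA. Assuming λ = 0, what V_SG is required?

k_p = μ_pC_ox · (W/L) = 5.504 mA/V².
In saturation I_D = ½ k_p (V_SG − |V_tp|)², so V_SG − |V_tp| = √(2 I_D / k_p) = √(2 × 4.99 / 5.504) = 1.35 V.
V_SG = 1.4 + 1.35 = 2.75 V.

V_SG = 2.75 V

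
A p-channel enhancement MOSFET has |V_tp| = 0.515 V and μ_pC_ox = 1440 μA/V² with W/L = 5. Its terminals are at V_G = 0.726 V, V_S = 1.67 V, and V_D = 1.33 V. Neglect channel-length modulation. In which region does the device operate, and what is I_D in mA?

V_SG = V_S − V_G = 1.67 − 0.726 = 0.944 V; V_SD = V_S − V_D = 1.67 − 1.33 = 0.34 V.
k_p = μ_pC_ox · (W/L) = 7.2 mA/V².
V_ov = V_SG − |V_tp| = 0.944 − 0.515 = 0.429 V.
Since V_SD = 0.34 V < V_ov = 0.429 V, the device is in the triode region.
I_D = k_p [V_ov · V_SD − ½ V_SD²] = 7.2 × [0.429 × 0.34 − 0.5 × 0.34²] = 0.634 mA.

Triode; I_D = 0.634 mA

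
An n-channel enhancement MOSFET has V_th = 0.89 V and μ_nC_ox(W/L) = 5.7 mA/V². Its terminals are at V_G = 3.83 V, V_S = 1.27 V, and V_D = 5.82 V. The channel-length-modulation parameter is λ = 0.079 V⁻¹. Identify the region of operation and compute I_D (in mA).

Saturation; I_D = 10.8 mA

V_GS = V_G − V_S = 3.83 − 1.27 = 2.56 V; V_DS = V_D − V_S = 5.82 − 1.27 = 4.55 V.
V_ov = V_GS − V_th = 2.56 − 0.89 = 1.67 V.
Since V_DS = 4.55 V ≥ V_ov = 1.67 V, the device is in saturation.
I_D = ½ k_n V_ov² (1 + λ V_DS) = 0.5 × 5.7 × 1.67² × (1 + 0.079 × 4.55) = 10.8 mA.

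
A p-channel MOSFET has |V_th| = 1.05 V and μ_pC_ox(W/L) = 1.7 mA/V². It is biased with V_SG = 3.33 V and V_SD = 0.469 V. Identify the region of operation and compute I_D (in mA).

Triode; I_D = 1.63 mA

V_ov = V_SG − |V_th| = 3.33 − 1.05 = 2.28 V.
Since V_SD = 0.469 V < V_ov = 2.28 V, the device is in the triode region.
I_D = k_p [V_ov · V_SD − ½ V_SD²] = 1.7 × [2.28 × 0.469 − 0.5 × 0.469²] = 1.63 mA.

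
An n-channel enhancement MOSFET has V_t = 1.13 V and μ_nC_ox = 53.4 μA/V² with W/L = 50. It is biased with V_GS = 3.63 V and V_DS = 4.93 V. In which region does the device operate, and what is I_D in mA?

k_n = μ_nC_ox · (W/L) = 2.67 mA/V².
V_ov = V_GS − V_t = 3.63 − 1.13 = 2.5 V.
Since V_DS = 4.93 V ≥ V_ov = 2.5 V, the device is in saturation.
I_D = ½ k_n V_ov² = 0.5 × 2.67 × 2.5² = 8.34 mA.

Saturation; I_D = 8.34 mA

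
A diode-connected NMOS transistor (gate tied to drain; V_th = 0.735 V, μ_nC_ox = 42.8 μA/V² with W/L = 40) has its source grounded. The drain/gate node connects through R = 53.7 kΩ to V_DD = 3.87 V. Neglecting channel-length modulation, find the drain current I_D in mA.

With gate tied to drain, V_GS = V_DS ≥ V_GS − V_th, so the device is in saturation.
k_n = μ_nC_ox · (W/L) = 1.712 mA/V².
KCL at the drain: ½ k_n (V_GS − V_th)² = (V_DD − V_GS)/R.
Let x = V_GS − 0.735. Then 46 x² + x − 3.135 = 0, giving x = 0.251 V (positive root), so V_GS = 0.986 V.
I_D = (V_DD − V_GS)/R = (3.87 − 0.986) / 53.7 = 0.0537 mA.

I_D = 0.0537 mA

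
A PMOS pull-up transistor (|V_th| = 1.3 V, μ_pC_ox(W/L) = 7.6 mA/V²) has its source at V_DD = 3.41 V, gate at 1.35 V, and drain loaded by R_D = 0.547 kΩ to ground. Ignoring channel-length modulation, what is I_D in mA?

I_D = 2.19 mA

V_SG = V_DD − V_G = 3.41 − 1.35 = 2.06 V, so V_ov = 2.06 − 1.3 = 0.76 V.
Assume saturation: I_D = ½ k_p V_ov² = 0.5 × 7.6 × 0.76² = 2.19 mA, giving V_SD = V_DD − I_D R_D = 3.41 − 2.19 × 0.547 = 2.21 V.
V_SD = 2.21 V ≥ V_ov = 0.76 V, confirming saturation.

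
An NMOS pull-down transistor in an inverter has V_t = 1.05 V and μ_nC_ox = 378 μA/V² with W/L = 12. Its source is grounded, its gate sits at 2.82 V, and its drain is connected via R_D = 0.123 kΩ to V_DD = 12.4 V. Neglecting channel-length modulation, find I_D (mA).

I_D = 7.11 mA

V_GS = V_G = 2.82 V, so V_ov = 2.82 − 1.05 = 1.77 V.
k_n = μ_nC_ox · (W/L) = 4.536 mA/V².
Assume saturation: I_D = ½ k_n V_ov² = 0.5 × 4.536 × 1.77² = 7.11 mA, giving V_DS = V_DD − I_D R_D = 12.4 − 7.11 × 0.123 = 11.5 V.
V_DS = 11.5 V ≥ V_ov = 1.77 V, confirming saturation.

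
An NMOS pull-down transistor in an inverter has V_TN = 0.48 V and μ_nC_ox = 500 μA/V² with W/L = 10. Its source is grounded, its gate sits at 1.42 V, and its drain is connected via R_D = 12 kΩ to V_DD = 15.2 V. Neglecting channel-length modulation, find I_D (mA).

V_GS = V_G = 1.42 V, so V_ov = 1.42 − 0.48 = 0.94 V.
k_n = μ_nC_ox · (W/L) = 5 mA/V².
Assume saturation: I_D = ½ k_n V_ov² = 0.5 × 5 × 0.94² = 2.21 mA, giving V_DS = V_DD − I_D R_D = 15.2 − 2.21 × 12 = -11.3 V.
But -11.3 V < V_ov = 0.94 V, so the device is actually in triode.
In triode I_D = k_n[V_ov V_DS − ½ V_DS²] and I_D = (V_DD − V_DS)/R_D. Equating: 30 V_DS² − 57.4 V_DS + 15.2 = 0, giving V_DS = 0.317 V (the root below V_ov).
I_D = (15.2 − 0.317) / 12 = 1.24 mA.

I_D = 1.24 mA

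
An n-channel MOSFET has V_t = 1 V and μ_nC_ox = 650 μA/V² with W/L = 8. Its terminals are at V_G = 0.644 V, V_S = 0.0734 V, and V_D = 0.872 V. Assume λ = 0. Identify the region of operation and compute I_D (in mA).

V_GS = V_G − V_S = 0.644 − 0.0734 = 0.571 V; V_DS = V_D − V_S = 0.872 − 0.0734 = 0.799 V.
V_GS = 0.571 V < V_t = 1 V, so the transistor is in cutoff.

Cutoff; I_D = 0 mA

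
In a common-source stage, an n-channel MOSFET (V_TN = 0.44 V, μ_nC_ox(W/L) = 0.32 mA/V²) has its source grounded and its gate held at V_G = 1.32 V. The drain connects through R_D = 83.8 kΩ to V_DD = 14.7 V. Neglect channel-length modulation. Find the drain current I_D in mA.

I_D = 0.124 mA

V_GS = V_G = 1.32 V, so V_ov = 1.32 − 0.44 = 0.88 V.
Assume saturation: I_D = ½ k_n V_ov² = 0.5 × 0.32 × 0.88² = 0.124 mA, giving V_DS = V_DD − I_D R_D = 14.7 − 0.124 × 83.8 = 4.32 V.
V_DS = 4.32 V ≥ V_ov = 0.88 V, confirming saturation.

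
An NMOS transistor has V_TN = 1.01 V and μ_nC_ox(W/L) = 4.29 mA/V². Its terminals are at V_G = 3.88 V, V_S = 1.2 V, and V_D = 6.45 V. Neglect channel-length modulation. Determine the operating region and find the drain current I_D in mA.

V_GS = V_G − V_S = 3.88 − 1.2 = 2.68 V; V_DS = V_D − V_S = 6.45 − 1.2 = 5.25 V.
V_ov = V_GS − V_TN = 2.68 − 1.01 = 1.67 V.
Since V_DS = 5.25 V ≥ V_ov = 1.67 V, the device is in saturation.
I_D = ½ k_n V_ov² = 0.5 × 4.29 × 1.67² = 5.98 mA.

Saturation; I_D = 5.98 mA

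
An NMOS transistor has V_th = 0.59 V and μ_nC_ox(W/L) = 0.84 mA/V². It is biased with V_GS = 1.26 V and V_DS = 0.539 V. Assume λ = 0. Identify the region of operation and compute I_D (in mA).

Triode; I_D = 0.181 mA

V_ov = V_GS − V_th = 1.26 − 0.59 = 0.67 V.
Since V_DS = 0.539 V < V_ov = 0.67 V, the device is in the triode region.
I_D = k_n [V_ov · V_DS − ½ V_DS²] = 0.84 × [0.67 × 0.539 − 0.5 × 0.539²] = 0.181 mA.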